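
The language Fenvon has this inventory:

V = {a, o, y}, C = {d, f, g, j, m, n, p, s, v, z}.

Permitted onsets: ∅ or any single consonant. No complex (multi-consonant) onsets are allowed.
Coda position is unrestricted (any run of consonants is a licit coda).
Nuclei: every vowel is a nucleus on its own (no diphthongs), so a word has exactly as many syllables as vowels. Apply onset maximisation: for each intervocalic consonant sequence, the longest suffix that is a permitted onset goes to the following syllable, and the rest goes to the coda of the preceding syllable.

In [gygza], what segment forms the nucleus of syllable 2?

Vowels present: y, a; each is a nucleus, giving 2 syllables.
The second nucleus (vowel 2 from the left) is /a/.

a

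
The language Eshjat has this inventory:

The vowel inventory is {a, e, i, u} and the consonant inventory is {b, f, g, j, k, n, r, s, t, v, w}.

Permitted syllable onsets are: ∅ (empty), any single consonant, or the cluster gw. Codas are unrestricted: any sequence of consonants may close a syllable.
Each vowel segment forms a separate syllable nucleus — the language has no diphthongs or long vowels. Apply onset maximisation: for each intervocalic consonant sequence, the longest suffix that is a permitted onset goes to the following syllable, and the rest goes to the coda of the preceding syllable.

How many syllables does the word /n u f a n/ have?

Nuclei (vowels): u, a → 2 syllables.

2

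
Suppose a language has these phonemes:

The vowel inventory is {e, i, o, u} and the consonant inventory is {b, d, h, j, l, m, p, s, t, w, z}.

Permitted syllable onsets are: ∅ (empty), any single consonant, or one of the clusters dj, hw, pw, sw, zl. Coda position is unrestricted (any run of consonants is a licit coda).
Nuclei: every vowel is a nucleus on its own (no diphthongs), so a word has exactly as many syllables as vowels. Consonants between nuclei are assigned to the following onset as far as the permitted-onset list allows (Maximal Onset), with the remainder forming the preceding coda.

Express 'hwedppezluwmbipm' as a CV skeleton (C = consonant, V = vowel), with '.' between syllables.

CCVCC.CV.CCVCC.CVCC

Vowels present: e, e, u, i; each is a nucleus, giving 4 syllables.
σ1/σ2 boundary: /dpp/; trying suffixes from longest down, /p/ is the first permitted one, so coda /dp/ | onset /p/.
σ2/σ3 boundary: cluster /zl/ — /zl/ is itself a permitted onset, so the whole cluster goes right; preceding coda = ∅.
σ3/σ4 boundary: /wmb/; trying suffixes from longest down, /b/ is the first permitted one, so coda /wm/ | onset /b/.
Putting it together: hwedp.pe.zluwm.bipm.
Mapping each syllable to C/V: /hwedp/ → CCVCC, /pe/ → CV, /zluwm/ → CCVCC, /bipm/ → CVCC.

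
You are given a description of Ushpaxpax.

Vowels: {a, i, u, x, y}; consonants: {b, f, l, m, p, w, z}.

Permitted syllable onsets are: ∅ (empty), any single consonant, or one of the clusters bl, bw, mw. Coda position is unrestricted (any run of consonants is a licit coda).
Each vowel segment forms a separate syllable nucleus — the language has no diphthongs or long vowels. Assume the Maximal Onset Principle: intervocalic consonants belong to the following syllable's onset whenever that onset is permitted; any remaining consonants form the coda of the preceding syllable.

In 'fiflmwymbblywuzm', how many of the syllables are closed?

3

Nuclei (vowels): i, y, y, u → 4 syllables.
/i…y/ gap (V1→V2): /flmw/; trying suffixes from longest down, /mw/ is the first permitted one, so coda /fl/ | onset /mw/.
/y…y/ gap (V2→V3): /mbbl/ splits as /mb/ + /bl/ (/bl/ is the longest suffix that is a licit onset).
/y…u/ gap (V3→V4): /w/ → onset of the next syllable (single consonants are always licit onsets).
Putting it together: fifl.mwymb.bly.wuzm.
Classifying each syllable: /fifl/ (closed), /mwymb/ (closed), /bly/ (open), /wuzm/ (closed).
Closed syllables: 3.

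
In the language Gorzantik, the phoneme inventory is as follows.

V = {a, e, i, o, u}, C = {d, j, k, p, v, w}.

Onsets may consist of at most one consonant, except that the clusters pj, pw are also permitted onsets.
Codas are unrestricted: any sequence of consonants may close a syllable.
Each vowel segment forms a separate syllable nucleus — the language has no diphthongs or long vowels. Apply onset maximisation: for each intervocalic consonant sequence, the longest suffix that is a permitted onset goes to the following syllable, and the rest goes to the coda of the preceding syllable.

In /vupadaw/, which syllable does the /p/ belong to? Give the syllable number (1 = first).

Vowels present: u, a, a; each is a nucleus, giving 3 syllables.
Between /u/ (V1) and /a/ (V2): /p/ → onset of the next syllable (single consonants are always licit onsets).
Between /a/ (V2) and /a/ (V3): just /d/ — single C goes to the following onset.
Syllabification: vu.pa.daw.
The /p/ is in the onset of syllable 2 (/pa/).

2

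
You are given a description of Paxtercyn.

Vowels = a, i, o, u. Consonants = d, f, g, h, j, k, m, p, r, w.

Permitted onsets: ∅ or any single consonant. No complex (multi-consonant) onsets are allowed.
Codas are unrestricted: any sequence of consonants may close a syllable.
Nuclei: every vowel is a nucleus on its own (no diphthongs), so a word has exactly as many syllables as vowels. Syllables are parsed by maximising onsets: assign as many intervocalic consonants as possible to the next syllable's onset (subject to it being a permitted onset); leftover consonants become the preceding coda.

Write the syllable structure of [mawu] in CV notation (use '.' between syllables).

Vowels present: a, u; each is a nucleus, giving 2 syllables.
/a…u/ gap (V1→V2): just /w/ — single C goes to the following onset.
Putting it together: ma.wu.
Mapping each syllable to C/V: /ma/ → CV, /wu/ → CV.

CV.CV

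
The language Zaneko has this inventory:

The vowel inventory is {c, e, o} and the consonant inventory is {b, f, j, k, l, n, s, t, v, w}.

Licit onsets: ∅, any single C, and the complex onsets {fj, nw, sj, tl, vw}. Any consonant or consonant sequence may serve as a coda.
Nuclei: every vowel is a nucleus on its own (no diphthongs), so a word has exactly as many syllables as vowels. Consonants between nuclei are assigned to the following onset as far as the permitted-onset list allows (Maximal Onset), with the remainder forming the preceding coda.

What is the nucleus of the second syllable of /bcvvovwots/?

The vowels are c, o, o — 3 nuclei, so 3 syllables.
The second nucleus (vowel 2 from the left) is /o/.

o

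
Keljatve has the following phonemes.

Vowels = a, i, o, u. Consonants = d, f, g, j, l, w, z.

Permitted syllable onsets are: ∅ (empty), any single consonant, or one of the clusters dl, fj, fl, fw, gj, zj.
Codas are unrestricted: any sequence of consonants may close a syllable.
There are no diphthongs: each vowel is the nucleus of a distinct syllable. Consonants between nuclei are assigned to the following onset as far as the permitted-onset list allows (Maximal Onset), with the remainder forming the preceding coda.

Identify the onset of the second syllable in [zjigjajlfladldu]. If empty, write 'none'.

Nuclei (vowels): i, a, a, u → 4 syllables.
σ1/σ2 boundary: /gj/ — entire cluster is a permitted onset → onset /gj/, coda ∅.
σ2/σ3 boundary: /jlfl/ — longest licit onset from the right is /fl/, leaving /jl/ as coda.
σ3/σ4 boundary: cluster /dld/ — the longest permitted-onset suffix is /d/; onset = /d/, preceding coda = /dl/.
So the parse is zji.gjajl.fladl.du.
Syllable 2 is /gjajl/: onset /gj/, nucleus /a/, coda /jl/.

gj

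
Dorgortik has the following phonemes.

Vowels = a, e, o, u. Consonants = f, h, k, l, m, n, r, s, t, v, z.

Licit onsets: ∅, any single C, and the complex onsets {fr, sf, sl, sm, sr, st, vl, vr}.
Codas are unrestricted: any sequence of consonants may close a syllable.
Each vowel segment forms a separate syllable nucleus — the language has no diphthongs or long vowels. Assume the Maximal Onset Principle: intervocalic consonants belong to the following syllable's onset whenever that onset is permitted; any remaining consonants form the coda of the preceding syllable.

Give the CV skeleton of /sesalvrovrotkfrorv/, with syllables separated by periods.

CV.CVC.CCV.CCVCC.CCVCC

Nuclei (vowels): e, a, o, o, o → 5 syllables.
σ1/σ2 boundary: just /s/ — single C goes to the following onset.
σ2/σ3 boundary: /lvr/ splits as /l/ + /vr/ (/vr/ is the longest suffix that is a licit onset).
σ3/σ4 boundary: /vr/ — entire cluster is a permitted onset → onset /vr/, coda ∅.
σ4/σ5 boundary: /tkfr/ splits as /tk/ + /fr/ (/fr/ is the longest suffix that is a licit onset).
Putting it together: se.sal.vro.vrotk.frorv.
Mapping each syllable to C/V: /se/ → CV, /sal/ → CVC, /vro/ → CCV, /vrotk/ → CCVCC, /frorv/ → CCVCC.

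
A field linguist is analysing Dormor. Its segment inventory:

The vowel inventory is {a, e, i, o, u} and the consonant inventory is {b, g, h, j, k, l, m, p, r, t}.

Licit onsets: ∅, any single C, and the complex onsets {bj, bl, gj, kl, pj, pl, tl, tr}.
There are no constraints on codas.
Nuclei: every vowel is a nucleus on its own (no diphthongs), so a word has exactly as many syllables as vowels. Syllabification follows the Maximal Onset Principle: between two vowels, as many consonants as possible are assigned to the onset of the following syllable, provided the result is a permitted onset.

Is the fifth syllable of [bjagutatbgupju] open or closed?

The vowels are a, u, a, u, u — 5 nuclei, so 5 syllables.
/a…u/ gap (V1→V2): just /g/ — single C goes to the following onset.
/u…a/ gap (V2→V3): /t/ is a single consonant, so it becomes the next onset.
/a…u/ gap (V3→V4): cluster /tbg/ — the longest permitted-onset suffix is /g/; onset = /g/, preceding coda = /tb/.
/u…u/ gap (V4→V5): cluster /pj/ — /pj/ is itself a permitted onset, so the whole cluster goes right; preceding coda = ∅.
Result: bja.gu.tatb.gu.pju.
Syllable 5 is /pju/; it ends in its nucleus with no coda, so it is open.

open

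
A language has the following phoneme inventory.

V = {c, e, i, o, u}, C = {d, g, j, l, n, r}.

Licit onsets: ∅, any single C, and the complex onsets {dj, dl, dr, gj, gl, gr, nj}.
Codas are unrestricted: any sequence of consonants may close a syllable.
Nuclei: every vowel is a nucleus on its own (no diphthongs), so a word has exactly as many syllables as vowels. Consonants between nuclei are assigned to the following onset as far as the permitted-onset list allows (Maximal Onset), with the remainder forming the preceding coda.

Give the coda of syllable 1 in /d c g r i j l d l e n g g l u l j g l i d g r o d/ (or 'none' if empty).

none

The vowels are c, i, e, u, i, o — 6 nuclei, so 6 syllables.
Between /c/ (V1) and /i/ (V2): cluster /gr/ — /gr/ is itself a permitted onset, so the whole cluster goes right; preceding coda = ∅.
Between /i/ (V2) and /e/ (V3): /jldl/; trying suffixes from longest down, /dl/ is the first permitted one, so coda /jl/ | onset /dl/.
Between /e/ (V3) and /u/ (V4): /nggl/ splits as /ng/ + /gl/ (/gl/ is the longest suffix that is a licit onset).
Between /u/ (V4) and /i/ (V5): /ljgl/; trying suffixes from longest down, /gl/ is the first permitted one, so coda /lj/ | onset /gl/.
Between /i/ (V5) and /o/ (V6): /dgr/ — longest licit onset from the right is /gr/, leaving /d/ as coda.
Putting it together: dc.grijl.dleng.glulj.glid.grod.
Syllable 1 is /dc/: onset /d/, nucleus /c/, coda ∅.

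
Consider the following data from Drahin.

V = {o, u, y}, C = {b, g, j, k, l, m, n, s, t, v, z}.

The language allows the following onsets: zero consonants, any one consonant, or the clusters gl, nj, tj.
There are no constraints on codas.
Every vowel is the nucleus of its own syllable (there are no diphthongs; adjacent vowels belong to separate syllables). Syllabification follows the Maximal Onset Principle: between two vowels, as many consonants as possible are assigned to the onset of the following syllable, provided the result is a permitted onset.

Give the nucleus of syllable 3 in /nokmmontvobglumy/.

Nuclei (vowels): o, o, o, u, y → 5 syllables.
The third nucleus (vowel 3 from the left) is /o/.

o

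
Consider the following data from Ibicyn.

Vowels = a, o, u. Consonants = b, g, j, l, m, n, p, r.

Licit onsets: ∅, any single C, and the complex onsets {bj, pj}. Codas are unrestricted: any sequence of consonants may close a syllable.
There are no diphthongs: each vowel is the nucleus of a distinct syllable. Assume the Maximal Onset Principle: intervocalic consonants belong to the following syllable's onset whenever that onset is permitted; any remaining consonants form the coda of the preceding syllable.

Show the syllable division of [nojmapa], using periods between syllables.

noj.ma.pa

The vowels are o, a, a — 3 nuclei, so 3 syllables.
/o…a/ gap (V1→V2): /jm/ splits as /j/ + /m/ (/m/ is the longest suffix that is a licit onset).
/a…a/ gap (V2→V3): /p/ is a single consonant, so it becomes the next onset.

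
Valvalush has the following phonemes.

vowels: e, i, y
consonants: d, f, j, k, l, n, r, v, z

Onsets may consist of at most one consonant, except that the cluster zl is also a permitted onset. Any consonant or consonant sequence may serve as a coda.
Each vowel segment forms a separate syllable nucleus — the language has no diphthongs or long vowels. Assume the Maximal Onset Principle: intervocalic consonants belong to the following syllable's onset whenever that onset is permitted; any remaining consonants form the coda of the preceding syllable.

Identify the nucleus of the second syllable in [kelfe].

e

Vowels present: e, e; each is a nucleus, giving 2 syllables.
The second nucleus (vowel 2 from the left) is /e/.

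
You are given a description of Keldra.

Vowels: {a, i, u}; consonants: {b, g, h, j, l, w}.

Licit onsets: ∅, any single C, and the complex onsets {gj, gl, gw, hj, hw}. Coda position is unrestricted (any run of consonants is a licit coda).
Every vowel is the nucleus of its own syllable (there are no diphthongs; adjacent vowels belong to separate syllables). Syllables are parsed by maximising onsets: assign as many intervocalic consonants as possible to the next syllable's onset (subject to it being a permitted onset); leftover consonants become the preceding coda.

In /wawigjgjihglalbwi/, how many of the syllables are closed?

3

The vowels are a, i, i, a, i — 5 nuclei, so 5 syllables.
/a…i/ gap (V1→V2): /w/ is a single consonant, so it becomes the next onset.
/i…i/ gap (V2→V3): cluster /gjgj/ — the longest permitted-onset suffix is /gj/; onset = /gj/, preceding coda = /gj/.
/i…a/ gap (V3→V4): /hgl/ splits as /h/ + /gl/ (/gl/ is the longest suffix that is a licit onset).
/a…i/ gap (V4→V5): /lbw/; trying suffixes from longest down, /w/ is the first permitted one, so coda /lb/ | onset /w/.
Result: wa.wigj.gjih.glalb.wi.
Classifying each syllable: /wa/ (open), /wigj/ (closed), /gjih/ (closed), /glalb/ (closed), /wi/ (open).
Closed syllables: 3.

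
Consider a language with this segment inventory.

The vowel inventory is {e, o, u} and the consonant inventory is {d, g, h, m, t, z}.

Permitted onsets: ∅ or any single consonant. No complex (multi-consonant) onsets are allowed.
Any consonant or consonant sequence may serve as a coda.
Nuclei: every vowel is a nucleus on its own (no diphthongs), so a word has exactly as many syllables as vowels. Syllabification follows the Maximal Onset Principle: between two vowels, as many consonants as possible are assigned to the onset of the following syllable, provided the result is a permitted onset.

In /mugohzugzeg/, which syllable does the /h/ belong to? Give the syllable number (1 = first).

Vowels present: u, o, u, e; each is a nucleus, giving 4 syllables.
V1 /u/ – V2 /o/: /g/ is a single consonant, so it becomes the next onset.
V2 /o/ – V3 /u/: cluster /hz/ — the longest permitted-onset suffix is /z/; onset = /z/, preceding coda = /h/.
V3 /u/ – V4 /e/: cluster /gz/ — the longest permitted-onset suffix is /z/; onset = /z/, preceding coda = /g/.
So the parse is mu.goh.zug.zeg.
The /h/ is in the coda of syllable 2 (/goh/).

2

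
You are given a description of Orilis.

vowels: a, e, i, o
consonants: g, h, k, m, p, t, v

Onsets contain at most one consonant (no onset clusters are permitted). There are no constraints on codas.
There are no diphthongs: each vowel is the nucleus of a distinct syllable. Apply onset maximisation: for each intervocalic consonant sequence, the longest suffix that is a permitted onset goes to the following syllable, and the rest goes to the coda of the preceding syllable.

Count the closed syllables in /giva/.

0

The vowels are i, a — 2 nuclei, so 2 syllables.
/i…a/ gap (V1→V2): /v/ is a single consonant, so it becomes the next onset.
So the parse is gi.va.
Classifying each syllable: /gi/ (open), /va/ (open).
Closed syllables: 0.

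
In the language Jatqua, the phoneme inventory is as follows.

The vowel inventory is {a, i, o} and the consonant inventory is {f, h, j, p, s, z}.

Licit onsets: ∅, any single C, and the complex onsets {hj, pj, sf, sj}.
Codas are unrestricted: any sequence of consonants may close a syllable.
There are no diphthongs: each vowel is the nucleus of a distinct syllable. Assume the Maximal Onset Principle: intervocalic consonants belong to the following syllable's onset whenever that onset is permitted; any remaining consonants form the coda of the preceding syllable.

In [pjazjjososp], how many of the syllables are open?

Nuclei (vowels): a, o, o → 3 syllables.
V1 /a/ – V2 /o/: /zjj/; trying suffixes from longest down, /j/ is the first permitted one, so coda /zj/ | onset /j/.
V2 /o/ – V3 /o/: just /s/ — single C goes to the following onset.
Syllabification: pjazj.jo.sosp.
Classifying each syllable: /pjazj/ (closed), /jo/ (open), /sosp/ (closed).
Open syllables: 1.

1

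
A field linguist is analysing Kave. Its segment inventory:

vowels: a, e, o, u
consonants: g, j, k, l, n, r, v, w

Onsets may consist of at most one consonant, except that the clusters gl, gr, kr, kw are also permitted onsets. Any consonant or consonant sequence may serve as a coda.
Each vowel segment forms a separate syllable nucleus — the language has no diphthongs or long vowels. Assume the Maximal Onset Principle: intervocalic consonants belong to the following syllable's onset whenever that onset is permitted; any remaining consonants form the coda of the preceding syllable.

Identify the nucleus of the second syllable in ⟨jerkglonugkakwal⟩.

o

The vowels are e, o, u, a, a — 5 nuclei, so 5 syllables.
The second nucleus (vowel 2 from the left) is /o/.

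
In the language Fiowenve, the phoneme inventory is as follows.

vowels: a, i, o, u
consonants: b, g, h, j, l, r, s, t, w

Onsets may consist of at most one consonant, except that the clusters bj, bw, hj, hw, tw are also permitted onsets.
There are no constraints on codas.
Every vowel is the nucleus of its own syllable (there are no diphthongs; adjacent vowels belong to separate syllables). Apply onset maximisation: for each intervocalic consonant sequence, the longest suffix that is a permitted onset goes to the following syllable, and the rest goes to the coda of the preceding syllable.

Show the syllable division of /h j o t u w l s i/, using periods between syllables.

hjo.tuwl.si

Nuclei (vowels): o, u, i → 3 syllables.
V1 /o/ – V2 /u/: /t/ → onset of the next syllable (single consonants are always licit onsets).
V2 /u/ – V3 /i/: cluster /wls/ — the longest permitted-onset suffix is /s/; onset = /s/, preceding coda = /wl/.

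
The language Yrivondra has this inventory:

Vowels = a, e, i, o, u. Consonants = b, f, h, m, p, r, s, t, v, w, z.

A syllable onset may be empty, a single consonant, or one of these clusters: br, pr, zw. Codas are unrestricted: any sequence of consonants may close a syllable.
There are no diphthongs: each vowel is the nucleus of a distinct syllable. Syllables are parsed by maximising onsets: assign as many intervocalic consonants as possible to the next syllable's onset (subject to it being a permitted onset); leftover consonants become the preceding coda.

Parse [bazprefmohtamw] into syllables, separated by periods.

baz.pref.moh.tamw

Nuclei (vowels): a, e, o, a → 4 syllables.
V1 /a/ – V2 /e/: cluster /zpr/ — the longest permitted-onset suffix is /pr/; onset = /pr/, preceding coda = /z/.
V2 /e/ – V3 /o/: /fm/ splits as /f/ + /m/ (/m/ is the longest suffix that is a licit onset).
V3 /o/ – V4 /a/: /ht/ — longest licit onset from the right is /t/, leaving /h/ as coda.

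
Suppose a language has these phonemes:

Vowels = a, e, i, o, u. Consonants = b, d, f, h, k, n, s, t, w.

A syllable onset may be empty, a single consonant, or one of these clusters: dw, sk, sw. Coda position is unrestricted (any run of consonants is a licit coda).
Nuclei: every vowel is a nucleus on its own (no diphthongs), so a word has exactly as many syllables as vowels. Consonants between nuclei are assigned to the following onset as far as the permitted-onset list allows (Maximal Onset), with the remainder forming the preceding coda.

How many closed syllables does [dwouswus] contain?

Nuclei (vowels): o, u, u → 3 syllables.
Between /o/ (V1) and /u/ (V2): hiatus — the boundary sits between the two vowels.
Between /u/ (V2) and /u/ (V3): /sw/ is a licit onset in full, so it all attaches to the next syllable.
Putting it together: dwo.u.swus.
Classifying each syllable: /dwo/ (open), /u/ (open), /swus/ (closed).
Closed syllables: 1.

1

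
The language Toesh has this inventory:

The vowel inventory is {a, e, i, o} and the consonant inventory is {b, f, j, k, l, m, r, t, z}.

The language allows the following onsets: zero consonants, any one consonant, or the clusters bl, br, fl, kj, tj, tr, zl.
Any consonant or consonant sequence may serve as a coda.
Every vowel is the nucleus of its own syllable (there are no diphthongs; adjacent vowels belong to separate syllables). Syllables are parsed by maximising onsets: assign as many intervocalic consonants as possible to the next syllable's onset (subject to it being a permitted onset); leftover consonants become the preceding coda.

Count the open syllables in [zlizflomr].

Vowels present: i, o; each is a nucleus, giving 2 syllables.
/i…o/ gap (V1→V2): /zfl/ — longest licit onset from the right is /fl/, leaving /z/ as coda.
Result: zliz.flomr.
Classifying each syllable: /zliz/ (closed), /flomr/ (closed).
Open syllables: 0.

0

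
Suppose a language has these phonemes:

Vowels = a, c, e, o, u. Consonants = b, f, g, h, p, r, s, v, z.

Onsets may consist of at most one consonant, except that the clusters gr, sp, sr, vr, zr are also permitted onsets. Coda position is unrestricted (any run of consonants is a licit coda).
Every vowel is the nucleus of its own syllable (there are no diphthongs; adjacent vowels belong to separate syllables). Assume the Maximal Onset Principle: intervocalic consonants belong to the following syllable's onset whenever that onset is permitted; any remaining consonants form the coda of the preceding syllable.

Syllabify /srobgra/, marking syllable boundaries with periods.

Nuclei (vowels): o, a → 2 syllables.
σ1/σ2 boundary: /bgr/ — longest licit onset from the right is /gr/, leaving /b/ as coda.

srob.gra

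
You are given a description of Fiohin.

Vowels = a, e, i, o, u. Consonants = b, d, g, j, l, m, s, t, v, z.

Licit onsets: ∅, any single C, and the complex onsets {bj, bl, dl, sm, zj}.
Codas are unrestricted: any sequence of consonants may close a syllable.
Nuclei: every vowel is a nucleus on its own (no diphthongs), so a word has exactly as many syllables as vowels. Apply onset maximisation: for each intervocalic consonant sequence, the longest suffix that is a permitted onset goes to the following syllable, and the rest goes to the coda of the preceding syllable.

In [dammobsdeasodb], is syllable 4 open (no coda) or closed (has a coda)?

open

The vowels are a, o, e, a, o — 5 nuclei, so 5 syllables.
V1 /a/ – V2 /o/: /mm/ — longest licit onset from the right is /m/, leaving /m/ as coda.
V2 /o/ – V3 /e/: cluster /bsd/ — the longest permitted-onset suffix is /d/; onset = /d/, preceding coda = /bs/.
V3 /e/ – V4 /a/: no consonants, so the boundary falls immediately after /e/.
V4 /a/ – V5 /o/: just /s/ — single C goes to the following onset.
Result: dam.mobs.de.a.sodb.
Syllable 4 is /a/; it ends in its nucleus with no coda, so it is open.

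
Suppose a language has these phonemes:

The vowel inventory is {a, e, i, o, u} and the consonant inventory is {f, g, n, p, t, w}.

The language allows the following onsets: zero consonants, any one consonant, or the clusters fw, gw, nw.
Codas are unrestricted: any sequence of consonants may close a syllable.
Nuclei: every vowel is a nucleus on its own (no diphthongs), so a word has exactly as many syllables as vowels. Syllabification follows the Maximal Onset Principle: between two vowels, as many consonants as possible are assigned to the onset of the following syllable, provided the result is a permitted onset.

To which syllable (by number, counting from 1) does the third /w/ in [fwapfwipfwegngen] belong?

3

Vowels present: a, i, e, e; each is a nucleus, giving 4 syllables.
σ1/σ2 boundary: cluster /pfw/ — the longest permitted-onset suffix is /fw/; onset = /fw/, preceding coda = /p/.
σ2/σ3 boundary: /pfw/ splits as /p/ + /fw/ (/fw/ is the longest suffix that is a licit onset).
σ3/σ4 boundary: /gng/ — longest licit onset from the right is /g/, leaving /gn/ as coda.
Result: fwap.fwip.fwegn.gen.
The third /w/ is in the onset of syllable 3 (/fwegn/).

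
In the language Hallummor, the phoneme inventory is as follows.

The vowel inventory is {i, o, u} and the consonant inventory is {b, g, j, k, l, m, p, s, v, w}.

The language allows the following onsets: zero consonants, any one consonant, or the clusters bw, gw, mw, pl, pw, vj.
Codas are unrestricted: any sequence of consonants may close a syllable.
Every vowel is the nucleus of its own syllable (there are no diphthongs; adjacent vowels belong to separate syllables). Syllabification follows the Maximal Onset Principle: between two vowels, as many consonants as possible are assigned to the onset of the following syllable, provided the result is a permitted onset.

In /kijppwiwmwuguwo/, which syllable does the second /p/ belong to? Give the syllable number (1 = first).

2

Nuclei (vowels): i, i, u, u, o → 5 syllables.
/i…i/ gap (V1→V2): /jppw/ splits as /jp/ + /pw/ (/pw/ is the longest suffix that is a licit onset).
/i…u/ gap (V2→V3): /wmw/ — longest licit onset from the right is /mw/, leaving /w/ as coda.
/u…u/ gap (V3→V4): /g/ is a single consonant, so it becomes the next onset.
/u…o/ gap (V4→V5): /w/ is a single consonant, so it becomes the next onset.
Putting it together: kijp.pwiw.mwu.gu.wo.
The second /p/ is in the onset of syllable 2 (/pwiw/).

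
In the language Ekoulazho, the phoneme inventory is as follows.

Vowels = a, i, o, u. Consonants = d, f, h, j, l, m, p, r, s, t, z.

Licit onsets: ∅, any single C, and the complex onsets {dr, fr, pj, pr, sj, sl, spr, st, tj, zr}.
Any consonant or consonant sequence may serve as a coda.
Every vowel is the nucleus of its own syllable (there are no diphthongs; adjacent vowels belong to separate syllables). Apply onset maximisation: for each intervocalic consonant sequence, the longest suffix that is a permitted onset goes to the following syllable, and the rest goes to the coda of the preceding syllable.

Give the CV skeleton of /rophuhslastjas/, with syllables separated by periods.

CVC.CVC.CCVC.CCVC

Nuclei (vowels): o, u, a, a → 4 syllables.
σ1/σ2 boundary: /ph/ splits as /p/ + /h/ (/h/ is the longest suffix that is a licit onset).
σ2/σ3 boundary: /hsl/; trying suffixes from longest down, /sl/ is the first permitted one, so coda /h/ | onset /sl/.
σ3/σ4 boundary: /stj/ — longest licit onset from the right is /tj/, leaving /s/ as coda.
Result: rop.huh.slas.tjas.
Mapping each syllable to C/V: /rop/ → CVC, /huh/ → CVC, /slas/ → CCVC, /tjas/ → CCVC.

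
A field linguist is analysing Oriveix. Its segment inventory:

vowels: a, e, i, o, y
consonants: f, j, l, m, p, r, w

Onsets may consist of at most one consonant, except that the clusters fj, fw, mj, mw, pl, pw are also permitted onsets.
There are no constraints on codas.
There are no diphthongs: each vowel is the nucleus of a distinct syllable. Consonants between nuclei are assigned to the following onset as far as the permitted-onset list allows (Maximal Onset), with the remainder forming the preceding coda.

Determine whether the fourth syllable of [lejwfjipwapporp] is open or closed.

closed

The vowels are e, i, a, o — 4 nuclei, so 4 syllables.
σ1/σ2 boundary: cluster /jwfj/ — the longest permitted-onset suffix is /fj/; onset = /fj/, preceding coda = /jw/.
σ2/σ3 boundary: /pw/ — entire cluster is a permitted onset → onset /pw/, coda ∅.
σ3/σ4 boundary: cluster /pp/ — the longest permitted-onset suffix is /p/; onset = /p/, preceding coda = /p/.
So the parse is lejw.fji.pwap.porp.
Syllable 4 is /porp/ with coda /rp/, so it is closed.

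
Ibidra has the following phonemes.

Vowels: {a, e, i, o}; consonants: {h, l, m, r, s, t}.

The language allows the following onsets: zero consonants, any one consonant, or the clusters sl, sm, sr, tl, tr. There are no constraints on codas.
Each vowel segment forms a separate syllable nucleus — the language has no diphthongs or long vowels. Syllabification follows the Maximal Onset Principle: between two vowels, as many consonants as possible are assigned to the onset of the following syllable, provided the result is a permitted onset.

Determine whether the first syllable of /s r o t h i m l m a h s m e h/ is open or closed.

closed

Nuclei (vowels): o, i, a, e → 4 syllables.
Between /o/ (V1) and /i/ (V2): cluster /th/ — the longest permitted-onset suffix is /h/; onset = /h/, preceding coda = /t/.
Between /i/ (V2) and /a/ (V3): /mlm/ splits as /ml/ + /m/ (/m/ is the longest suffix that is a licit onset).
Between /a/ (V3) and /e/ (V4): /hsm/; trying suffixes from longest down, /sm/ is the first permitted one, so coda /h/ | onset /sm/.
So the parse is srot.himl.mah.smeh.
Syllable 1 is /srot/ with coda /t/, so it is closed.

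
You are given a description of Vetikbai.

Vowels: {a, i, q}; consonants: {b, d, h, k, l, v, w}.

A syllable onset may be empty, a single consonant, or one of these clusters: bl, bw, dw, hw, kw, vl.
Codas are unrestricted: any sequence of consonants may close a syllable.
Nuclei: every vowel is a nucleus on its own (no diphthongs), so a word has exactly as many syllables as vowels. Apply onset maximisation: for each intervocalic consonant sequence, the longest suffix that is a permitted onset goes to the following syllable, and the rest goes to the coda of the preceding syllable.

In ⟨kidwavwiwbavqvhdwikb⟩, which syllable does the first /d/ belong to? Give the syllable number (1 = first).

2

Nuclei (vowels): i, a, i, a, q, i → 6 syllables.
Between /i/ (V1) and /a/ (V2): /dw/ is a licit onset in full, so it all attaches to the next syllable.
Between /a/ (V2) and /i/ (V3): /vw/; trying suffixes from longest down, /w/ is the first permitted one, so coda /v/ | onset /w/.
Between /i/ (V3) and /a/ (V4): /wb/; trying suffixes from longest down, /b/ is the first permitted one, so coda /w/ | onset /b/.
Between /a/ (V4) and /q/ (V5): /v/ is a single consonant, so it becomes the next onset.
Between /q/ (V5) and /i/ (V6): /vhdw/; trying suffixes from longest down, /dw/ is the first permitted one, so coda /vh/ | onset /dw/.
Result: ki.dwav.wiw.ba.vqvh.dwikb.
The first /d/ is in the onset of syllable 2 (/dwav/).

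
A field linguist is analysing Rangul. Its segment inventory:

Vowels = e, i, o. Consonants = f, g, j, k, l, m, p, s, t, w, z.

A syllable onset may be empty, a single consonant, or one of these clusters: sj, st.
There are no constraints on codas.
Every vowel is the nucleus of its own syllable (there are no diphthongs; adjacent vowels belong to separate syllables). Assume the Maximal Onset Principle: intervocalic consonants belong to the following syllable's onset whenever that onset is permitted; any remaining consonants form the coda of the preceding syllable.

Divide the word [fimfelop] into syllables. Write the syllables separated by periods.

Vowels present: i, e, o; each is a nucleus, giving 3 syllables.
Between /i/ (V1) and /e/ (V2): /mf/ splits as /m/ + /f/ (/f/ is the longest suffix that is a licit onset).
Between /e/ (V2) and /o/ (V3): /l/ is a single consonant, so it becomes the next onset.

fim.fe.lop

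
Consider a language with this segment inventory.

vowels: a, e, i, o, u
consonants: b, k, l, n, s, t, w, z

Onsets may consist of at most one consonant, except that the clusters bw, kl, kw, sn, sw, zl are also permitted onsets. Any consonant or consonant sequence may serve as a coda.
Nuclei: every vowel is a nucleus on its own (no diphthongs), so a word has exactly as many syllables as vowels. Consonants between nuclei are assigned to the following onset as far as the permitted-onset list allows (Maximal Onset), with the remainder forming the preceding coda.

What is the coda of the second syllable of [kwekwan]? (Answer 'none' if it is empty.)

The vowels are e, a — 2 nuclei, so 2 syllables.
Between /e/ (V1) and /a/ (V2): /kw/ — entire cluster is a permitted onset → onset /kw/, coda ∅.
So the parse is kwe.kwan.
Syllable 2 is /kwan/: onset /kw/, nucleus /a/, coda /n/.

n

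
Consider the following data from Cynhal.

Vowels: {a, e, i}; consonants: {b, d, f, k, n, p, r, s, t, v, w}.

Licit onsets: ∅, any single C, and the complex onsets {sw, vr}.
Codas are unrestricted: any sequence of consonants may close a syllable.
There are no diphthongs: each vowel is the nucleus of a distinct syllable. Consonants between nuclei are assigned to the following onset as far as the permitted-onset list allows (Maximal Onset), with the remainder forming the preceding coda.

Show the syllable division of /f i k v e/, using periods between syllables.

fik.ve

Vowels present: i, e; each is a nucleus, giving 2 syllables.
Between /i/ (V1) and /e/ (V2): cluster /kv/ — the longest permitted-onset suffix is /v/; onset = /v/, preceding coda = /k/.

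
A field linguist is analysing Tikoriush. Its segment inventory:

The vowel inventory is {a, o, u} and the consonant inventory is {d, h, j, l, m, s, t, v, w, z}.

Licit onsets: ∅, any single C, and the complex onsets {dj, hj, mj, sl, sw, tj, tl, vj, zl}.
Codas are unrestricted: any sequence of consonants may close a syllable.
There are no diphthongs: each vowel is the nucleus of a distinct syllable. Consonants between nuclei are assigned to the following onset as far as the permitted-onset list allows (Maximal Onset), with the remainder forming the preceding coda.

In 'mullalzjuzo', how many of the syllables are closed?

Nuclei (vowels): u, a, u, o → 4 syllables.
Between /u/ (V1) and /a/ (V2): /ll/; trying suffixes from longest down, /l/ is the first permitted one, so coda /l/ | onset /l/.
Between /a/ (V2) and /u/ (V3): /lzj/ splits as /lz/ + /j/ (/j/ is the longest suffix that is a licit onset).
Between /u/ (V3) and /o/ (V4): just /z/ — single C goes to the following onset.
Putting it together: mul.lalz.ju.zo.
Classifying each syllable: /mul/ (closed), /lalz/ (closed), /ju/ (open), /zo/ (open).
Closed syllables: 2.

2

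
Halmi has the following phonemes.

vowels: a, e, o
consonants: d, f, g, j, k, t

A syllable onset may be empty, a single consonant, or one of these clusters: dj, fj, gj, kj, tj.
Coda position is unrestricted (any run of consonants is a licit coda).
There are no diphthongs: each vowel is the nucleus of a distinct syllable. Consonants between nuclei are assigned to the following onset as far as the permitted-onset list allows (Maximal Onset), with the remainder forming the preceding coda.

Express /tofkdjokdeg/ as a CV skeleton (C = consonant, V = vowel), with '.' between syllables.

CVCC.CCVC.CVC

The vowels are o, o, e — 3 nuclei, so 3 syllables.
/o…o/ gap (V1→V2): cluster /fkdj/ — the longest permitted-onset suffix is /dj/; onset = /dj/, preceding coda = /fk/.
/o…e/ gap (V2→V3): /kd/ — longest licit onset from the right is /d/, leaving /k/ as coda.
So the parse is tofk.djok.deg.
Mapping each syllable to C/V: /tofk/ → CVCC, /djok/ → CCVC, /deg/ → CVC.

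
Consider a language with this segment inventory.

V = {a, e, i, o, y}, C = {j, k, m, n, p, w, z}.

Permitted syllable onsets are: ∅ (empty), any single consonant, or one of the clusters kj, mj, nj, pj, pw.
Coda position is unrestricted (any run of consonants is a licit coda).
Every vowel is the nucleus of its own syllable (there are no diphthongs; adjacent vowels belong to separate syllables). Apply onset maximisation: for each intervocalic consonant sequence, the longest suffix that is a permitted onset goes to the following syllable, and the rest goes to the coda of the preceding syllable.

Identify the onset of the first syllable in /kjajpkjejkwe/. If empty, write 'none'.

Nuclei (vowels): a, e, e → 3 syllables.
/a…e/ gap (V1→V2): /jpkj/ splits as /jp/ + /kj/ (/kj/ is the longest suffix that is a licit onset).
/e…e/ gap (V2→V3): /jkw/ — longest licit onset from the right is /w/, leaving /jk/ as coda.
Result: kjajp.kjejk.we.
Syllable 1 is /kjajp/: onset /kj/, nucleus /a/, coda /jp/.

kj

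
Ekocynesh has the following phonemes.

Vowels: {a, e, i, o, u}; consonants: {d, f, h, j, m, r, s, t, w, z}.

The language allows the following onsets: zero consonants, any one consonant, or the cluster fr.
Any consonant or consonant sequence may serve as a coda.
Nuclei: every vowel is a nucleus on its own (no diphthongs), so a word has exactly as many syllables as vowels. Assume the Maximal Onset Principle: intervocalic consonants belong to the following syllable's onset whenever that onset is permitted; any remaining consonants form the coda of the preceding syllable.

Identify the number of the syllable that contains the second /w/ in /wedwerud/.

2

Vowels present: e, e, u; each is a nucleus, giving 3 syllables.
σ1/σ2 boundary: /dw/; trying suffixes from longest down, /w/ is the first permitted one, so coda /d/ | onset /w/.
σ2/σ3 boundary: /r/ is a single consonant, so it becomes the next onset.
Syllabification: wed.we.rud.
The second /w/ is in the onset of syllable 2 (/we/).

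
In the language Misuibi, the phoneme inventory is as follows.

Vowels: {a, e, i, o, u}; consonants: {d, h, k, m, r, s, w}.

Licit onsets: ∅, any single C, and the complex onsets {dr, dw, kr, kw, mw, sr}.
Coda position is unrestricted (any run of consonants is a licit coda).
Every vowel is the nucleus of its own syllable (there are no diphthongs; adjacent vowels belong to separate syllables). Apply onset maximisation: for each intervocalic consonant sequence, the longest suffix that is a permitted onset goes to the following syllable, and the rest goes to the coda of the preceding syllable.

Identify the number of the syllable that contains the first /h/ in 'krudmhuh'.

Vowels present: u, u; each is a nucleus, giving 2 syllables.
V1 /u/ – V2 /u/: /dmh/ — longest licit onset from the right is /h/, leaving /dm/ as coda.
Result: krudm.huh.
The first /h/ is in the onset of syllable 2 (/huh/).

2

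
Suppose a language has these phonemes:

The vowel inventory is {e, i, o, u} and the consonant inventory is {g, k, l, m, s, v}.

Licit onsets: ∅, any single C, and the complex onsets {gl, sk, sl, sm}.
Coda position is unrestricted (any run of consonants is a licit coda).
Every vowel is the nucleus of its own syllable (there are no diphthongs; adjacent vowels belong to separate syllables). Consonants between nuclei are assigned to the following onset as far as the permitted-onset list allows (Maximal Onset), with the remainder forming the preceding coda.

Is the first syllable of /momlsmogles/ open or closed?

The vowels are o, o, e — 3 nuclei, so 3 syllables.
σ1/σ2 boundary: /mlsm/; trying suffixes from longest down, /sm/ is the first permitted one, so coda /ml/ | onset /sm/.
σ2/σ3 boundary: cluster /gl/ — /gl/ is itself a permitted onset, so the whole cluster goes right; preceding coda = ∅.
Result: moml.smo.gles.
Syllable 1 is /moml/ with coda /ml/, so it is closed.

closed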